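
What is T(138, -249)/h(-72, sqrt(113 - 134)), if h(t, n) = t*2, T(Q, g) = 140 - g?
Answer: -389/144 ≈ -2.7014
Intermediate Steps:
h(t, n) = 2*t
T(138, -249)/h(-72, sqrt(113 - 134)) = (140 - 1*(-249))/((2*(-72))) = (140 + 249)/(-144) = 389*(-1/144) = -389/144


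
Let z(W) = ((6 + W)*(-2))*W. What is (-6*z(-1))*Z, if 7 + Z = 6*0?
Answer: 420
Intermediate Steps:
Z = -7 (Z = -7 + 6*0 = -7 + 0 = -7)
z(W) = W*(-12 - 2*W) (z(W) = (-12 - 2*W)*W = W*(-12 - 2*W))
(-6*z(-1))*Z = -(-12)*(-1)*(6 - 1)*(-7) = -(-12)*(-1)*5*(-7) = -6*10*(-7) = -60*(-7) = 420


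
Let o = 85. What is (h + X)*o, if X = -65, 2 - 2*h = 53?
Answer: -15385/2 ≈ -7692.5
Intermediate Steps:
h = -51/2 (h = 1 - 1/2*53 = 1 - 53/2 = -51/2 ≈ -25.500)
(h + X)*o = (-51/2 - 65)*85 = -181/2*85 = -15385/2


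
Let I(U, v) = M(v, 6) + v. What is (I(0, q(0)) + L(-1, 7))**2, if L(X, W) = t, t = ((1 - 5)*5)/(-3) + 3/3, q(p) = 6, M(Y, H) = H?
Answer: 3481/9 ≈ 386.78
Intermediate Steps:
t = 23/3 (t = -4*5*(-1/3) + 3*(1/3) = -20*(-1/3) + 1 = 20/3 + 1 = 23/3 ≈ 7.6667)
I(U, v) = 6 + v
L(X, W) = 23/3
(I(0, q(0)) + L(-1, 7))**2 = ((6 + 6) + 23/3)**2 = (12 + 23/3)**2 = (59/3)**2 = 3481/9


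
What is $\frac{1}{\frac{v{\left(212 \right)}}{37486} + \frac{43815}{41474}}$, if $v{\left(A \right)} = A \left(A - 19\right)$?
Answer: $\frac{777347182}{1669699637} \approx 0.46556$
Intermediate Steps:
$v{\left(A \right)} = A \left(-19 + A\right)$ ($v{\left(A \right)} = A \left(A - 19\right) = A \left(-19 + A\right)$)
$\frac{1}{\frac{v{\left(212 \right)}}{37486} + \frac{43815}{41474}} = \frac{1}{\frac{212 \left(-19 + 212\right)}{37486} + \frac{43815}{41474}} = \frac{1}{212 \cdot 193 \cdot \frac{1}{37486} + 43815 \cdot \frac{1}{41474}} = \frac{1}{40916 \cdot \frac{1}{37486} + \frac{43815}{41474}} = \frac{1}{\frac{20458}{18743} + \frac{43815}{41474}} = \frac{1}{\frac{1669699637}{777347182}} = \frac{777347182}{1669699637}$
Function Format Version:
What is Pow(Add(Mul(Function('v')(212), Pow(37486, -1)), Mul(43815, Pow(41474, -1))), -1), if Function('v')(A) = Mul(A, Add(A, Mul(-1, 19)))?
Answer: Rational(777347182, 1669699637) ≈ 0.46556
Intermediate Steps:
Function('v')(A) = Mul(A, Add(-19, A)) (Function('v')(A) = Mul(A, Add(A, -19)) = Mul(A, Add(-19, A)))
Pow(Add(Mul(Function('v')(212), Pow(37486, -1)), Mul(43815, Pow(41474, -1))), -1) = Pow(Add(Mul(Mul(212, Add(-19, 212)), Pow(37486, -1)), Mul(43815, Pow(41474, -1))), -1) = Pow(Add(Mul(Mul(212, 193), Rational(1, 37486)), Mul(43815, Rational(1, 41474))), -1) = Pow(Add(Mul(40916, Rational(1, 37486)), Rational(43815, 41474)), -1) = Pow(Add(Rational(20458, 18743), Rational(43815, 41474)), -1) = Pow(Rational(1669699637, 777347182), -1) = Rational(777347182, 1669699637)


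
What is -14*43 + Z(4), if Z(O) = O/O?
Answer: -601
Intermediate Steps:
Z(O) = 1
-14*43 + Z(4) = -14*43 + 1 = -602 + 1 = -601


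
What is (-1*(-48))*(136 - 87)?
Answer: 2352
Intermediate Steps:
(-1*(-48))*(136 - 87) = 48*49 = 2352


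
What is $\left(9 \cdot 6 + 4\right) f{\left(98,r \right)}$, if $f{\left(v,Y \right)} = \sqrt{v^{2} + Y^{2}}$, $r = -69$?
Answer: $754 \sqrt{85} \approx 6951.5$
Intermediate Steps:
$f{\left(v,Y \right)} = \sqrt{Y^{2} + v^{2}}$
$\left(9 \cdot 6 + 4\right) f{\left(98,r \right)} = \left(9 \cdot 6 + 4\right) \sqrt{\left(-69\right)^{2} + 98^{2}} = \left(54 + 4\right) \sqrt{4761 + 9604} = 58 \sqrt{14365} = 58 \cdot 13 \sqrt{85} = 754 \sqrt{85}$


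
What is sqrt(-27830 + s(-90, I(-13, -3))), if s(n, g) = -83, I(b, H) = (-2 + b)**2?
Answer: I*sqrt(27913) ≈ 167.07*I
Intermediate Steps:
sqrt(-27830 + s(-90, I(-13, -3))) = sqrt(-27830 - 83) = sqrt(-27913) = I*sqrt(27913)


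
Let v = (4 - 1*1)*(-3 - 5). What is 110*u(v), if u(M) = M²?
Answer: 63360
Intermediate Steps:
v = -24 (v = (4 - 1)*(-8) = 3*(-8) = -24)
110*u(v) = 110*(-24)² = 110*576 = 63360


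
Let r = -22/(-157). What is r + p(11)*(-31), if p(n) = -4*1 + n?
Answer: -34047/157 ≈ -216.86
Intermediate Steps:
p(n) = -4 + n
r = 22/157 (r = -22*(-1/157) = 22/157 ≈ 0.14013)
r + p(11)*(-31) = 22/157 + (-4 + 11)*(-31) = 22/157 + 7*(-31) = 22/157 - 217 = -34047/157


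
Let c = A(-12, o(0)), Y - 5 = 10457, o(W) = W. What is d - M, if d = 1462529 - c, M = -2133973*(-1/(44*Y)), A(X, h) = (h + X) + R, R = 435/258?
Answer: 28949563523645/19794104 ≈ 1.4625e+6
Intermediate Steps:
R = 145/86 (R = 435*(1/258) = 145/86 ≈ 1.6860)
Y = 10462 (Y = 5 + 10457 = 10462)
A(X, h) = 145/86 + X + h (A(X, h) = (h + X) + 145/86 = (X + h) + 145/86 = 145/86 + X + h)
c = -887/86 (c = 145/86 - 12 + 0 = -887/86 ≈ -10.314)
M = 2133973/460328 (M = -2133973/((-44*10462)) = -2133973/(-460328) = -2133973*(-1/460328) = 2133973/460328 ≈ 4.6358)
d = 125778381/86 (d = 1462529 - 1*(-887/86) = 1462529 + 887/86 = 125778381/86 ≈ 1.4625e+6)
d - M = 125778381/86 - 1*2133973/460328 = 125778381/86 - 2133973/460328 = 28949563523645/19794104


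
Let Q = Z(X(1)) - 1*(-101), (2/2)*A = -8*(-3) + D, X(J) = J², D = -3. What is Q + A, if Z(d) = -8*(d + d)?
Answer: 106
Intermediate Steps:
Z(d) = -16*d
A = 21 (A = -8*(-3) - 3 = 24 - 3 = 21)
Q = 85 (Q = -16*1² - 1*(-101) = -16*1 + 101 = -16 + 101 = 85)
Q + A = 85 + 21 = 106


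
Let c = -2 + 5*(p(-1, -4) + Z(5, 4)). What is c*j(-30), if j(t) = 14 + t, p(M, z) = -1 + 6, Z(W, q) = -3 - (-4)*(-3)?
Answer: 832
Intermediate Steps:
Z(W, q) = -15 (Z(W, q) = -3 - 1*12 = -3 - 12 = -15)
p(M, z) = 5
c = -52 (c = -2 + 5*(5 - 15) = -2 + 5*(-10) = -2 - 50 = -52)
c*j(-30) = -52*(14 - 30) = -52*(-16) = 832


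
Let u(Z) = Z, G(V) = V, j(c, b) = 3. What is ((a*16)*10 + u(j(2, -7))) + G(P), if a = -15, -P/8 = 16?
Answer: -2525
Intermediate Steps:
P = -128 (P = -8*16 = -128)
((a*16)*10 + u(j(2, -7))) + G(P) = (-15*16*10 + 3) - 128 = (-240*10 + 3) - 128 = (-2400 + 3) - 128 = -2397 - 128 = -2525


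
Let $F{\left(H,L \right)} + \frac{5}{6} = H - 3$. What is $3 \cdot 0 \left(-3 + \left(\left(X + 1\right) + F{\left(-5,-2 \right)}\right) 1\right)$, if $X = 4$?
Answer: $0$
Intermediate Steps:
$F{\left(H,L \right)} = - \frac{23}{6} + H$ ($F{\left(H,L \right)} = - \frac{5}{6} + \left(H - 3\right) = - \frac{5}{6} + \left(-3 + H\right) = - \frac{23}{6} + H$)
$3 \cdot 0 \left(-3 + \left(\left(X + 1\right) + F{\left(-5,-2 \right)}\right) 1\right) = 3 \cdot 0 \left(-3 + \left(\left(4 + 1\right) - \frac{53}{6}\right) 1\right) = 0 \left(-3 + \left(5 - \frac{53}{6}\right) 1\right) = 0 \left(-3 - \frac{23}{6}\right) = 0 \left(- \frac{41}{6}\right) = 0$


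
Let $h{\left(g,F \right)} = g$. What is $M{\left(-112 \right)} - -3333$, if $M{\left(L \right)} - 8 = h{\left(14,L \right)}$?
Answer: $3355$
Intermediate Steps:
$M{\left(L \right)} = 22$ ($M{\left(L \right)} = 8 + 14 = 22$)
$M{\left(-112 \right)} - -3333 = 22 - -3333 = 22 + 3333 = 3355$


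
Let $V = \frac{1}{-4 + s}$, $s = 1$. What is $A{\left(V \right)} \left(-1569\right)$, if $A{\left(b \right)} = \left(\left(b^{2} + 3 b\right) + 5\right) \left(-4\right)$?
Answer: $\frac{77404}{3} \approx 25801.0$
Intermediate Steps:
$V = - \frac{1}{3}$ ($V = \frac{1}{-4 + 1} = \frac{1}{-3} = - \frac{1}{3} \approx -0.33333$)
$A{\left(b \right)} = -20 - 12 b - 4 b^{2}$ ($A{\left(b \right)} = \left(5 + b^{2} + 3 b\right) \left(-4\right) = -20 - 12 b - 4 b^{2}$)
$A{\left(V \right)} \left(-1569\right) = \left(-20 - -4 - 4 \left(- \frac{1}{3}\right)^{2}\right) \left(-1569\right) = \left(-20 + 4 - \frac{4}{9}\right) \left(-1569\right) = \left(- \frac{148}{9}\right) \left(-1569\right) = \frac{77404}{3}$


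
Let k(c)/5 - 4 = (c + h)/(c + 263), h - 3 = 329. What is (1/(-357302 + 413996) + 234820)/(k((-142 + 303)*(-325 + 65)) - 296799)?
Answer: -553776080714357/699882238133562 ≈ -0.79124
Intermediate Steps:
h = 332 (h = 3 + 329 = 332)
k(c) = 20 + 5*(332 + c)/(263 + c) (k(c) = 20 + 5*((c + 332)/(c + 263)) = 20 + 5*((332 + c)/(263 + c)) = 20 + 5*(332 + c)/(263 + c))
(1/(-357302 + 413996) + 234820)/(k((-142 + 303)*(-325 + 65)) - 296799) = (1/(-357302 + 413996) + 234820)/(5*(1384 + 5*((-142 + 303)*(-325 + 65)))/(263 + (-142 + 303)*(-325 + 65)) - 296799) = (1/56694 + 234820)/(5*(1384 + 5*(161*(-260)))/(263 + 161*(-260)) - 296799) = (1/56694 + 234820)/(5*(1384 + 5*(-41860))/(263 - 41860) - 296799) = 13312885081/(56694*(5*(1384 - 209300)/(-41597) - 296799)) = 13312885081/(56694*(5*(-1/41597)*(-207916) - 296799)) = 13312885081/(56694*(1039580/41597 - 296799)) = 13312885081/(56694*(-12344908423/41597)) = (13312885081/56694)*(-41597/12344908423) = -553776080714357/699882238133562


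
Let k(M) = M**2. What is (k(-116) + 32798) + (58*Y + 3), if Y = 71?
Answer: 50375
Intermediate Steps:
(k(-116) + 32798) + (58*Y + 3) = ((-116)**2 + 32798) + (58*71 + 3) = (13456 + 32798) + (4118 + 3) = 46254 + 4121 = 50375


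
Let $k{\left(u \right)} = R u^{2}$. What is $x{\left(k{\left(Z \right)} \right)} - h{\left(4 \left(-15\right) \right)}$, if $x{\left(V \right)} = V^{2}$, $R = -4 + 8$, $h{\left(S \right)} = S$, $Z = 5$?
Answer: $10060$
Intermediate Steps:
$R = 4$
$k{\left(u \right)} = 4 u^{2}$
$x{\left(k{\left(Z \right)} \right)} - h{\left(4 \left(-15\right) \right)} = \left(4 \cdot 5^{2}\right)^{2} - 4 \left(-15\right) = \left(4 \cdot 25\right)^{2} - -60 = 100^{2} + 60 = 10000 + 60 = 10060$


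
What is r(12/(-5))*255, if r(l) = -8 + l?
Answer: -2652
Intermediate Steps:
r(12/(-5))*255 = (-8 + 12/(-5))*255 = (-8 + 12*(-⅕))*255 = (-8 - 12/5)*255 = -52/5*255 = -2652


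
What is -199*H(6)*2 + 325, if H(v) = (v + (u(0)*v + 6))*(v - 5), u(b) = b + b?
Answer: -4451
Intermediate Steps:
u(b) = 2*b
H(v) = (-5 + v)*(6 + v) (H(v) = (v + ((2*0)*v + 6))*(v - 5) = (v + (0*v + 6))*(-5 + v) = (v + (0 + 6))*(-5 + v) = (v + 6)*(-5 + v) = (6 + v)*(-5 + v) = (-5 + v)*(6 + v))
-199*H(6)*2 + 325 = -199*(-30 + 6 + 6**2)*2 + 325 = -199*(-30 + 6 + 36)*2 + 325 = -2388*2 + 325 = -199*24 + 325 = -4776 + 325 = -4451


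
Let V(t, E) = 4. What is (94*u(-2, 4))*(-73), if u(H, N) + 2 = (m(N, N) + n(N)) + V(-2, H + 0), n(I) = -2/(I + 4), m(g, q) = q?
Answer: -78913/2 ≈ -39457.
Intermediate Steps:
n(I) = -2/(4 + I)
u(H, N) = 2 + N - 2/(4 + N) (u(H, N) = -2 + ((N - 2/(4 + N)) + 4) = -2 + (4 + N - 2/(4 + N)) = 2 + N - 2/(4 + N))
(94*u(-2, 4))*(-73) = (94*((-2 + (2 + 4)*(4 + 4))/(4 + 4)))*(-73) = (94*((-2 + 6*8)/8))*(-73) = (94*((-2 + 48)/8))*(-73) = (94*((1/8)*46))*(-73) = (94*(23/4))*(-73) = (1081/2)*(-73) = -78913/2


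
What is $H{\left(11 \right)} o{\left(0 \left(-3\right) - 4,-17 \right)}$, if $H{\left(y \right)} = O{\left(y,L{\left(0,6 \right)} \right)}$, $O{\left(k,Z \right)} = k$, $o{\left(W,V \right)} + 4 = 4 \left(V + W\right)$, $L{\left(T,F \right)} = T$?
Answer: $-968$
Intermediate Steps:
$o{\left(W,V \right)} = -4 + 4 V + 4 W$ ($o{\left(W,V \right)} = -4 + 4 \left(V + W\right) = -4 + \left(4 V + 4 W\right) = -4 + 4 V + 4 W$)
$H{\left(y \right)} = y$
$H{\left(11 \right)} o{\left(0 \left(-3\right) - 4,-17 \right)} = 11 \left(-4 + 4 \left(-17\right) + 4 \left(0 \left(-3\right) - 4\right)\right) = 11 \left(-4 - 68 + 4 \left(0 - 4\right)\right) = 11 \left(-4 - 68 + 4 \left(-4\right)\right) = 11 \left(-4 - 68 - 16\right) = 11 \left(-88\right) = -968$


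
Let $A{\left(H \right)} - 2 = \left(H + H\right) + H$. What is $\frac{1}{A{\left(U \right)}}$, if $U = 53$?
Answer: $\frac{1}{161} \approx 0.0062112$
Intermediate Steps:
$A{\left(H \right)} = 2 + 3 H$ ($A{\left(H \right)} = 2 + \left(\left(H + H\right) + H\right) = 2 + \left(2 H + H\right) = 2 + 3 H$)
$\frac{1}{A{\left(U \right)}} = \frac{1}{2 + 3 \cdot 53} = \frac{1}{2 + 159} = \frac{1}{161}$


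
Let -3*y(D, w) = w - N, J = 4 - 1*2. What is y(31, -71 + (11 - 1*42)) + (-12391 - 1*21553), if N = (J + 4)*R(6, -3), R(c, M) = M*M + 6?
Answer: -33880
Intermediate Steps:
J = 2 (J = 4 - 2 = 2)
R(c, M) = 6 + M² (R(c, M) = M² + 6 = 6 + M²)
N = 90 (N = (2 + 4)*(6 + (-3)²) = 6*(6 + 9) = 6*15 = 90)
y(D, w) = 30 - w/3 (y(D, w) = -(w - 1*90)/3 = -(w - 90)/3 = -(-90 + w)/3 = 30 - w/3)
y(31, -71 + (11 - 1*42)) + (-12391 - 1*21553) = (30 - (-71 + (11 - 1*42))/3) + (-12391 - 1*21553) = (30 - (-71 + (11 - 42))/3) + (-12391 - 21553) = (30 - (-71 - 31)/3) - 33944 = (30 - ⅓*(-102)) - 33944 = (30 + 34) - 33944 = 64 - 33944 = -33880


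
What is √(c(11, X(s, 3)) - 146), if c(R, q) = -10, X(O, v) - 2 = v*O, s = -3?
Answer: 2*I*√39 ≈ 12.49*I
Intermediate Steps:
X(O, v) = 2 + O*v (X(O, v) = 2 + v*O = 2 + O*v)
√(c(11, X(s, 3)) - 146) = √(-10 - 146) = √(-156) = 2*I*√39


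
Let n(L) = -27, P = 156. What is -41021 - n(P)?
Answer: -40994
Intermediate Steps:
-41021 - n(P) = -41021 - 1*(-27) = -41021 + 27 = -40994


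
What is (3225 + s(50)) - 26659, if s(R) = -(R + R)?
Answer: -23534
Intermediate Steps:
s(R) = -2*R
(3225 + s(50)) - 26659 = (3225 - 2*50) - 26659 = (3225 - 100) - 26659 = 3125 - 26659 = -23534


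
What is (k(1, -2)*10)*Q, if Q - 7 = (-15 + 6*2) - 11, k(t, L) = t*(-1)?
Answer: 70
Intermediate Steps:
k(t, L) = -t
Q = -7 (Q = 7 + ((-15 + 6*2) - 11) = 7 + ((-15 + 12) - 11) = 7 + (-3 - 11) = 7 - 14 = -7)
(k(1, -2)*10)*Q = (-1*1*10)*(-7) = -1*10*(-7) = -10*(-7) = 70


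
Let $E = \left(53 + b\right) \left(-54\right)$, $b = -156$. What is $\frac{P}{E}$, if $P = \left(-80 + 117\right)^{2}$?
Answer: $\frac{1369}{5562} \approx 0.24613$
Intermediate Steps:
$P = 1369$ ($P = 37^{2} = 1369$)
$E = 5562$ ($E = \left(53 - 156\right) \left(-54\right) = \left(-103\right) \left(-54\right) = 5562$)
$\frac{P}{E} = \frac{1369}{5562}$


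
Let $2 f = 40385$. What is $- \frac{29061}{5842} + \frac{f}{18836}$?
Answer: $- \frac{429428411}{110039912} \approx -3.9025$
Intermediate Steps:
$f = \frac{40385}{2}$ ($f = \frac{1}{2} \cdot 40385 = \frac{40385}{2} \approx 20193.0$)
$- \frac{29061}{5842} + \frac{f}{18836} = - \frac{29061}{5842} + \frac{40385}{2 \cdot 18836} = \left(-29061\right) \frac{1}{5842} + \frac{40385}{2} \cdot \frac{1}{18836} = - \frac{29061}{5842} + \frac{40385}{37672} = - \frac{429428411}{110039912}$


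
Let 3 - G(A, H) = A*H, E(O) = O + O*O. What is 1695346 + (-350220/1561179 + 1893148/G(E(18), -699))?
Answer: 210911613934377682/124405670973 ≈ 1.6954e+6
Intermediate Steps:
E(O) = O + O²
G(A, H) = 3 - A*H
1695346 + (-350220/1561179 + 1893148/G(E(18), -699)) = 1695346 + (-350220/1561179 + 1893148/(3 - 1*18*(1 + 18)*(-699))) = 1695346 + (-350220*1/1561179 + 1893148/(3 - 1*18*19*(-699))) = 1695346 + (-116740/520393 + 1893148/(3 - 1*342*(-699))) = 1695346 + (-116740/520393 + 1893148/(3 + 239058)) = 1695346 + (-116740/520393 + 1893148/239061) = 1695346 + 957272986024/124405670973 = 210911613934377682/124405670973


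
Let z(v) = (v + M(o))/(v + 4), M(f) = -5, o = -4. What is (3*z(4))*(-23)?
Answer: 69/8 ≈ 8.6250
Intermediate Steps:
z(v) = (-5 + v)/(4 + v) (z(v) = (v - 5)/(v + 4) = (-5 + v)/(4 + v))
(3*z(4))*(-23) = (3*((-5 + 4)/(4 + 4)))*(-23) = (3*(-1/8))*(-23) = -3/8*(-23) = 69/8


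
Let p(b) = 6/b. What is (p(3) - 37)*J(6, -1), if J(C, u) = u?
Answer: 35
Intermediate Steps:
(p(3) - 37)*J(6, -1) = (6/3 - 37)*(-1) = (6*(⅓) - 37)*(-1) = (2 - 37)*(-1) = -35*(-1) = 35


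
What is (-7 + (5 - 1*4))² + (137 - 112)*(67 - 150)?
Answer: -2039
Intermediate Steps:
(-7 + (5 - 1*4))² + (137 - 112)*(67 - 150) = (-7 + (5 - 4))² + 25*(-83) = (-7 + 1)² - 2075 = (-6)² - 2075 = 36 - 2075 = -2039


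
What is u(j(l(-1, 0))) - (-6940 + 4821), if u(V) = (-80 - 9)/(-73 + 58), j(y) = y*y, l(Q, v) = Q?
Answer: 31874/15 ≈ 2124.9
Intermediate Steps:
j(y) = y**2
u(V) = 89/15 (u(V) = -89/(-15) = -89*(-1/15) = 89/15)
u(j(l(-1, 0))) - (-6940 + 4821) = 89/15 - (-6940 + 4821) = 89/15 - 1*(-2119) = 89/15 + 2119 = 31874/15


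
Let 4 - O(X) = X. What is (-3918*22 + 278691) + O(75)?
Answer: 192424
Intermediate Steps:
O(X) = 4 - X
(-3918*22 + 278691) + O(75) = (-3918*22 + 278691) + (4 - 1*75) = (-86196 + 278691) + (4 - 75) = 192495 - 71 = 192424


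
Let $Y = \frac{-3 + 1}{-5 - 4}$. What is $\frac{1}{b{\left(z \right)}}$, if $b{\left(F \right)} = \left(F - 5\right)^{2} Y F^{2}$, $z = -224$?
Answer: $\frac{9}{5262559232} \approx 1.7102 \cdot 10^{-9}$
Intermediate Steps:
$Y = \frac{2}{9}$ ($Y = - \frac{2}{-9} = \left(-2\right) \left(- \frac{1}{9}\right) = \frac{2}{9} \approx 0.22222$)
$b{\left(F \right)} = \frac{2 F^{2} \left(-5 + F\right)^{2}}{9}$ ($b{\left(F \right)} = \left(F - 5\right)^{2} \cdot \frac{2}{9} F^{2} = \left(-5 + F\right)^{2} \cdot \frac{2}{9} F^{2} = \frac{2 \left(-5 + F\right)^{2}}{9} F^{2} = \frac{2 F^{2} \left(-5 + F\right)^{2}}{9}$)
$\frac{1}{b{\left(z \right)}} = \frac{1}{\frac{2}{9} \left(-224\right)^{2} \left(-5 - 224\right)^{2}} = \frac{1}{\frac{2}{9} \cdot 50176 \left(-229\right)^{2}} = \frac{1}{\frac{2}{9} \cdot 50176 \cdot 52441} = \frac{1}{\frac{5262559232}{9}} = \frac{9}{5262559232}$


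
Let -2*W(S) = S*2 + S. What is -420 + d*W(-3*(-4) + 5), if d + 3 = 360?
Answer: -19047/2 ≈ -9523.5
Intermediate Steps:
W(S) = -3*S/2 (W(S) = -(S*2 + S)/2 = -(2*S + S)/2 = -3*S/2)
d = 357 (d = -3 + 360 = 357)
-420 + d*W(-3*(-4) + 5) = -420 + 357*(-3*(-3*(-4) + 5)/2) = -420 + 357*(-3*(12 + 5)/2) = -420 + 357*(-3/2*17) = -420 + 357*(-51/2) = -420 - 18207/2 = -19047/2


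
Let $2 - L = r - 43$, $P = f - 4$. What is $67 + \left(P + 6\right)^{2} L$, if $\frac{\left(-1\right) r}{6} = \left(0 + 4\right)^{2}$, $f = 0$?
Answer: $631$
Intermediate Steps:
$r = -96$ ($r = - 6 \left(0 + 4\right)^{2} = - 6 \cdot 4^{2} = \left(-6\right) 16 = -96$)
$P = -4$ ($P = 0 - 4 = -4$)
$L = 141$ ($L = 2 - \left(-96 - 43\right) = 2 - -139 = 2 + 139 = 141$)
$67 + \left(P + 6\right)^{2} L = 67 + \left(-4 + 6\right)^{2} \cdot 141 = 67 + 2^{2} \cdot 141 = 67 + 4 \cdot 141 = 67 + 564 = 631$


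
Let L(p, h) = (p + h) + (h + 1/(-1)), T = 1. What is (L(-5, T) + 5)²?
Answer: 1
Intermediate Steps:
L(p, h) = -1 + p + 2*h (L(p, h) = (h + p) + (h - 1) = (h + p) + (-1 + h) = -1 + p + 2*h)
(L(-5, T) + 5)² = ((-1 - 5 + 2*1) + 5)² = ((-1 - 5 + 2) + 5)² = (-4 + 5)² = 1² = 1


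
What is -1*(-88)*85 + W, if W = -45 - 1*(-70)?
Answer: 7505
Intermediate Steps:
W = 25 (W = -45 + 70 = 25)
-1*(-88)*85 + W = -1*(-88)*85 + 25 = 88*85 + 25 = 7480 + 25 = 7505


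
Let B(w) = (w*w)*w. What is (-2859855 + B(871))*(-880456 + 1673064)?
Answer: 521469846357248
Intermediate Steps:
B(w) = w**3 (B(w) = w**2*w = w**3)
(-2859855 + B(871))*(-880456 + 1673064) = (-2859855 + 871**3)*(-880456 + 1673064) = (-2859855 + 660776311)*792608 = 657916456*792608 = 521469846357248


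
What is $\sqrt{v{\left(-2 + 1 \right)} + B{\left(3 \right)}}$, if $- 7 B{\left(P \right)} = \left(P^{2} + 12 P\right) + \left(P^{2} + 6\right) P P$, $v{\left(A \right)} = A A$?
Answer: $\frac{i \sqrt{1211}}{7} \approx 4.9713 i$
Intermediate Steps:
$v{\left(A \right)} = A^{2}$
$B{\left(P \right)} = - \frac{12 P}{7} - \frac{P^{2}}{7} - \frac{P^{2} \left(6 + P^{2}\right)}{7}$ ($B{\left(P \right)} = - \frac{\left(P^{2} + 12 P\right) + \left(P^{2} + 6\right) P P}{7} = - \frac{\left(P^{2} + 12 P\right) + \left(6 + P^{2}\right) P P}{7} = - \frac{\left(P^{2} + 12 P\right) + P \left(6 + P^{2}\right) P}{7} = - \frac{\left(P^{2} + 12 P\right) + P^{2} \left(6 + P^{2}\right)}{7} = - \frac{P^{2} + 12 P + P^{2} \left(6 + P^{2}\right)}{7} = - \frac{12 P}{7} - \frac{P^{2}}{7} - \frac{P^{2} \left(6 + P^{2}\right)}{7}$)
$\sqrt{v{\left(-2 + 1 \right)} + B{\left(3 \right)}} = \sqrt{\left(-2 + 1\right)^{2} - \frac{3 \left(12 + 3^{3} + 7 \cdot 3\right)}{7}} = \sqrt{\left(-1\right)^{2} - \frac{3 \left(12 + 27 + 21\right)}{7}} = \sqrt{1 - \frac{3}{7} \cdot 60} = \sqrt{1 - \frac{180}{7}} = \sqrt{- \frac{173}{7}} = \frac{i \sqrt{1211}}{7}$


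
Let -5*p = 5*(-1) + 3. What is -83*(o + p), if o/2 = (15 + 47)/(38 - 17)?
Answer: -54946/105 ≈ -523.29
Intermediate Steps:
o = 124/21 (o = 2*((15 + 47)/(38 - 17)) = 2*(62/21) = 124/21 ≈ 5.9048)
p = ⅖ (p = -(5*(-1) + 3)/5 = -(-5 + 3)/5 = -⅕*(-2) = ⅖ ≈ 0.40000)
-83*(o + p) = -83*(124/21 + ⅖) = -83*662/105 = -54946/105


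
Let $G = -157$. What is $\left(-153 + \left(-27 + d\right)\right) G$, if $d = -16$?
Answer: $30772$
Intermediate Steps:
$\left(-153 + \left(-27 + d\right)\right) G = \left(-153 - 43\right) \left(-157\right) = \left(-196\right) \left(-157\right) = 30772$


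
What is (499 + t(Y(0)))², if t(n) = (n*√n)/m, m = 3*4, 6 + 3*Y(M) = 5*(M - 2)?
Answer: 60506987/243 - 15968*I*√3/27 ≈ 2.49e+5 - 1024.3*I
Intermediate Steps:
Y(M) = -16/3 + 5*M/3 (Y(M) = -2 + (5*(M - 2))/3 = -2 + (5*(-2 + M))/3 = -2 + (-10 + 5*M)/3 = -2 + (-10/3 + 5*M/3) = -16/3 + 5*M/3)
m = 12
t(n) = n^(3/2)/12 (t(n) = (n*√n)/12 = n^(3/2)*(1/12) = n^(3/2)/12)
(499 + t(Y(0)))² = (499 + (-16/3 + (5/3)*0)^(3/2)/12)² = (499 + (-16/3 + 0)^(3/2)/12)² = (499 + (-16/3)^(3/2)/12)² = (499 + (-64*I*√3/9)/12)² = (499 - 16*I*√3/27)²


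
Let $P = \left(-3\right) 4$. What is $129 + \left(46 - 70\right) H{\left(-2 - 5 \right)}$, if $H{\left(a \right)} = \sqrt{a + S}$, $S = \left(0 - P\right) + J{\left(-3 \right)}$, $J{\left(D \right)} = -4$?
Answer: $105$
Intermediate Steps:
$P = -12$
$S = 8$ ($S = \left(0 - -12\right) - 4 = \left(0 + 12\right) - 4 = 12 - 4 = 8$)
$H{\left(a \right)} = \sqrt{8 + a}$ ($H{\left(a \right)} = \sqrt{a + 8} = \sqrt{8 + a}$)
$129 + \left(46 - 70\right) H{\left(-2 - 5 \right)} = 129 + \left(46 - 70\right) \sqrt{8 - 7} = 129 - 24 \sqrt{1} = 129 - 24 = 105$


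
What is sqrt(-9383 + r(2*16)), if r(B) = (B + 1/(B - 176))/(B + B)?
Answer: I*sqrt(86469121)/96 ≈ 96.863*I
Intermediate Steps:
r(B) = (B + 1/(-176 + B))/(2*B) (r(B) = (B + 1/(-176 + B))/((2*B)) = (B + 1/(-176 + B))*(1/(2*B)) = (B + 1/(-176 + B))/(2*B))
sqrt(-9383 + r(2*16)) = sqrt(-9383 + (1 + (2*16)**2 - 352*16)/(2*((2*16))*(-176 + 2*16))) = sqrt(-9383 + (1/2)*(1 + 32**2 - 176*32)/(32*(-176 + 32))) = sqrt(-9383 + (1/2)*(1/32)*(1 + 1024 - 5632)/(-144)) = sqrt(-9383 + (1/2)*(1/32)*(-1/144)*(-4607)) = sqrt(-9383 + 4607/9216) = sqrt(-86469121/9216) = I*sqrt(86469121)/96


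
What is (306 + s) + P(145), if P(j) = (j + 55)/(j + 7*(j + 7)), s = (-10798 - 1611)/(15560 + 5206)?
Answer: 2557205161/8368698 ≈ 305.57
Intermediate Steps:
s = -12409/20766 ≈ -0.59756
P(j) = (55 + j)/(49 + 8*j) (P(j) = (55 + j)/(j + 7*(7 + j)) = (55 + j)/(j + (49 + 7*j)) = (55 + j)/(49 + 8*j))
(306 + s) + P(145) = (306 - 12409/20766) + (55 + 145)/(49 + 8*145) = 6341987/20766 + 200/(49 + 1160) = 6341987/20766 + 200/1209 = 2557205161/8368698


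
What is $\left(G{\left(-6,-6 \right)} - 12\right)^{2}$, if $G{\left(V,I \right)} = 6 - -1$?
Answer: $25$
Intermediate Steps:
$G{\left(V,I \right)} = 7$ ($G{\left(V,I \right)} = 6 + 1 = 7$)
$\left(G{\left(-6,-6 \right)} - 12\right)^{2} = \left(7 - 12\right)^{2} = \left(-5\right)^{2} = 25$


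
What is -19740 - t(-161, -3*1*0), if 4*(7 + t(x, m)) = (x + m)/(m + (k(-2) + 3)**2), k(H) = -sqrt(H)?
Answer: 21*(-26303*I - 22552*sqrt(2))/(4*(6*sqrt(2) + 7*I)) ≈ -19731.0 + 2.8226*I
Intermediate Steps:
t(x, m) = -7 + (m + x)/(4*(m + (3 - I*sqrt(2))**2)) (t(x, m) = -7 + ((x + m)/(m + (-sqrt(-2) + 3)**2))/4 = -7 + ((m + x)/(m + (-I*sqrt(2) + 3)**2))/4 = -7 + ((m + x)/(m + (3 - I*sqrt(2))**2))/4 = -7 + (m + x)/(4*(m + (3 - I*sqrt(2))**2)))
-19740 - t(-161, -3*1*0) = -19740 - (-196 - 161 - 27*(-3*1)*0 + 168*I*sqrt(2))/(4*(7 - 3*1*0 - 6*I*sqrt(2))) = -19740 - (-196 - 161 - (-81)*0 + 168*I*sqrt(2))/(4*(7 - 3*0 - 6*I*sqrt(2))) = -19740 - (-196 - 161 - 27*0 + 168*I*sqrt(2))/(4*(7 + 0 - 6*I*sqrt(2))) = -19740 - (-196 - 161 + 0 + 168*I*sqrt(2))/(4*(7 - 6*I*sqrt(2))) = -19740 - (-357 + 168*I*sqrt(2))/(4*(7 - 6*I*sqrt(2)))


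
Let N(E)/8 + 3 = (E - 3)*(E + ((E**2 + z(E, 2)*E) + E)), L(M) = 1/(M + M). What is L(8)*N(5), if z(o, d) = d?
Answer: 87/2 ≈ 43.500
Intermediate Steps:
L(M) = 1/(2*M)
N(E) = -24 + 8*(-3 + E)*(E**2 + 4*E) (N(E) = -24 + 8*((E - 3)*(E + ((E**2 + 2*E) + E))) = -24 + 8*((-3 + E)*(E + (E**2 + 3*E))) = -24 + 8*((-3 + E)*(E**2 + 4*E)) = -24 + 8*(-3 + E)*(E**2 + 4*E))
L(8)*N(5) = ((1/2)/8)*(-24 - 96*5 + 8*5**2 + 8*5**3) = ((1/2)*(1/8))*(-24 - 480 + 8*25 + 8*125) = (-24 - 480 + 200 + 1000)/16 = (1/16)*696 = 87/2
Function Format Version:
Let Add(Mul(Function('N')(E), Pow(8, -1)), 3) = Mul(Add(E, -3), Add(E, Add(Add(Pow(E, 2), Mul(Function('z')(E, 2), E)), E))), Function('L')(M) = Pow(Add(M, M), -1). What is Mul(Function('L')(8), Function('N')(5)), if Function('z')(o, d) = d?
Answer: Rational(87, 2) ≈ 43.500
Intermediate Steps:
Function('L')(M) = Mul(Rational(1, 2), Pow(M, -1)) (Function('L')(M) = Pow(Mul(2, M), -1) = Mul(Rational(1, 2), Pow(M, -1)))
Function('N')(E) = Add(-24, Mul(8, Add(-3, E), Add(Pow(E, 2), Mul(4, E)))) (Function('N')(E) = Add(-24, Mul(8, Mul(Add(E, -3), Add(E, Add(Add(Pow(E, 2), Mul(2, E)), E))))) = Add(-24, Mul(8, Mul(Add(-3, E), Add(E, Add(Pow(E, 2), Mul(3, E)))))) = Add(-24, Mul(8, Mul(Add(-3, E), Add(Pow(E, 2), Mul(4, E))))) = Add(-24, Mul(8, Add(-3, E), Add(Pow(E, 2), Mul(4, E)))))
Mul(Function('L')(8), Function('N')(5)) = Mul(Mul(Rational(1, 2), Pow(8, -1)), Add(-24, Mul(-96, 5), Mul(8, Pow(5, 2)), Mul(8, Pow(5, 3)))) = Mul(Mul(Rational(1, 2), Rational(1, 8)), Add(-24, -480, Mul(8, 25), Mul(8, 125))) = Mul(Rational(1, 16), Add(-24, -480, 200, 1000)) = Mul(Rational(1, 16), 696) = Rational(87, 2)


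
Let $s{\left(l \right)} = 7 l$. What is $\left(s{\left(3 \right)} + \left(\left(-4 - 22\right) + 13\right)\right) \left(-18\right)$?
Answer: $-144$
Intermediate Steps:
$\left(s{\left(3 \right)} + \left(\left(-4 - 22\right) + 13\right)\right) \left(-18\right) = \left(7 \cdot 3 + \left(\left(-4 - 22\right) + 13\right)\right) \left(-18\right) = \left(21 + \left(-26 + 13\right)\right) \left(-18\right) = \left(21 - 13\right) \left(-18\right) = 8 \left(-18\right) = -144$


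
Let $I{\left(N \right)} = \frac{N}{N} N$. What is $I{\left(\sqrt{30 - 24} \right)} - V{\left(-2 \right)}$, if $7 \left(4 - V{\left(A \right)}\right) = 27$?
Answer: $- \frac{1}{7} + \sqrt{6} \approx 2.3066$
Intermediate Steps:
$V{\left(A \right)} = \frac{1}{7}$ ($V{\left(A \right)} = 4 - \frac{27}{7} = \frac{1}{7}$)
$I{\left(N \right)} = N$ ($I{\left(N \right)} = 1 N = N$)
$I{\left(\sqrt{30 - 24} \right)} - V{\left(-2 \right)} = \sqrt{30 - 24} - \frac{1}{7} = \sqrt{6} - \frac{1}{7} = - \frac{1}{7} + \sqrt{6}$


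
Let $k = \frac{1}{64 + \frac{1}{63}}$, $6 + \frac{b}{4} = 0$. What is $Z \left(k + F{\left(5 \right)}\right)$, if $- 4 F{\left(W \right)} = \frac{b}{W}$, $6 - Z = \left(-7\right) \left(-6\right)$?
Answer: $- \frac{882468}{20165} \approx -43.762$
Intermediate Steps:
$Z = -36$ ($Z = 6 - \left(-7\right) \left(-6\right) = 6 - 42 = -36$)
$b = -24$ ($b = -24 + 4 \cdot 0 = -24 + 0 = -24$)
$F{\left(W \right)} = \frac{6}{W}$ ($F{\left(W \right)} = - \frac{\left(-24\right) \frac{1}{W}}{4} = \frac{6}{W}$)
$k = \frac{63}{4033}$ ($k = \frac{1}{64 + \frac{1}{63}} = \frac{1}{\frac{4033}{63}} = \frac{63}{4033} \approx 0.015621$)
$Z \left(k + F{\left(5 \right)}\right) = - 36 \left(\frac{63}{4033} + \frac{6}{5}\right) = \left(-36\right) \frac{24513}{20165} = - \frac{882468}{20165}$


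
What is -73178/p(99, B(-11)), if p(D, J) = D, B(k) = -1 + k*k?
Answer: -73178/99 ≈ -739.17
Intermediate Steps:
B(k) = -1 + k**2
-73178/p(99, B(-11)) = -73178/99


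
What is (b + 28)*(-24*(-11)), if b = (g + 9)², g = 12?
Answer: 123816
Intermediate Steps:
b = 441 (b = (12 + 9)² = 21² = 441)
(b + 28)*(-24*(-11)) = (441 + 28)*(-24*(-11)) = 469*264 = 123816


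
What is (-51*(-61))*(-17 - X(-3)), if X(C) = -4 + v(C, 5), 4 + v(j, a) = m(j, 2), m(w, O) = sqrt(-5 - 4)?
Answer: -27999 - 9333*I ≈ -27999.0 - 9333.0*I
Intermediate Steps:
m(w, O) = 3*I (m(w, O) = sqrt(-9) = 3*I)
v(j, a) = -4 + 3*I
X(C) = -8 + 3*I (X(C) = -4 + (-4 + 3*I) = -8 + 3*I)
(-51*(-61))*(-17 - X(-3)) = (-51*(-61))*(-17 - (-8 + 3*I)) = 3111*(-17 + (8 - 3*I)) = 3111*(-9 - 3*I) = -27999 - 9333*I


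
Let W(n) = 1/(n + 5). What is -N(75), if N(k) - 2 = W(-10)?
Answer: -9/5 ≈ -1.8000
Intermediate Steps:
W(n) = 1/(5 + n)
N(k) = 9/5 (N(k) = 2 + 1/(5 - 10) = 2 + 1/(-5) = 2 - 1/5 = 9/5)
-N(75) = -1*9/5 = -9/5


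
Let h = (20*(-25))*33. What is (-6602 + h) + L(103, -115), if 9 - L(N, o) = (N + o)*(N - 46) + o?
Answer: -22294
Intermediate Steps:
h = -16500 (h = -500*33 = -16500)
L(N, o) = 9 - o - (-46 + N)*(N + o) (L(N, o) = 9 - ((N + o)*(N - 46) + o) = 9 - ((N + o)*(-46 + N) + o) = 9 - ((-46 + N)*(N + o) + o) = 9 - (o + (-46 + N)*(N + o)) = 9 + (-o - (-46 + N)*(N + o)) = 9 - o - (-46 + N)*(N + o))
(-6602 + h) + L(103, -115) = (-6602 - 16500) + (9 - 1*103² + 45*(-115) + 46*103 - 1*103*(-115)) = -23102 + (9 - 1*10609 - 5175 + 4738 + 11845) = -23102 + (9 - 10609 - 5175 + 4738 + 11845) = -23102 + 808 = -22294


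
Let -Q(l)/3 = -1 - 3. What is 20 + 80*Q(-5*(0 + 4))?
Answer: 980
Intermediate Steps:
Q(l) = 12 (Q(l) = -3*(-1 - 3) = -3*(-4) = 12)
20 + 80*Q(-5*(0 + 4)) = 20 + 80*12 = 20 + 960 = 980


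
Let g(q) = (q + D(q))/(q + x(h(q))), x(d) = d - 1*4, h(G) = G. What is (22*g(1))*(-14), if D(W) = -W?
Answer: 0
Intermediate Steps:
x(d) = -4 + d (x(d) = d - 4 = -4 + d)
g(q) = 0 (g(q) = (q - q)/(q + (-4 + q)) = 0/(-4 + 2*q) = 0)
(22*g(1))*(-14) = (22*0)*(-14) = 0*(-14) = 0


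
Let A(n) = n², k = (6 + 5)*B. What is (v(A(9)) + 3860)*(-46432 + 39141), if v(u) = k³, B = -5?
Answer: 1184896865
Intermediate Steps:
k = -55 (k = (6 + 5)*(-5) = 11*(-5) = -55)
v(u) = -166375 (v(u) = (-55)³ = -166375)
(v(A(9)) + 3860)*(-46432 + 39141) = (-166375 + 3860)*(-46432 + 39141) = -162515*(-7291) = 1184896865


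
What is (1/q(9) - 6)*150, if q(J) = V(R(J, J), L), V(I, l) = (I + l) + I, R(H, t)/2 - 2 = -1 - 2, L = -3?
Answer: -6450/7 ≈ -921.43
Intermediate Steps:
R(H, t) = -2 (R(H, t) = 4 + 2*(-1 - 2) = 4 + 2*(-3) = 4 - 6 = -2)
V(I, l) = l + 2*I
q(J) = -7 (q(J) = -3 + 2*(-2) = -3 - 4 = -7)
(1/q(9) - 6)*150 = (1/(-7) - 6)*150 = (-⅐ - 6)*150 = -43/7*150 = -6450/7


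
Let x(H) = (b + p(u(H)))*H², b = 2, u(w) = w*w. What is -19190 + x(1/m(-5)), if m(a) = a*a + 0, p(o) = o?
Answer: -7496092499/390625 ≈ -19190.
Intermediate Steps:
u(w) = w²
m(a) = a² (m(a) = a² + 0 = a²)
x(H) = H²*(2 + H²) (x(H) = (2 + H²)*H² = H²*(2 + H²))
-19190 + x(1/m(-5)) = -19190 + (1/((-5)²))²*(2 + (1/((-5)²))²) = -19190 + (1/25)²*(2 + (1/25)²) = -19190 + (2 + 1/625)/625 = -19190 + (1/625)*(1251/625) = -19190 + 1251/390625 = -7496092499/390625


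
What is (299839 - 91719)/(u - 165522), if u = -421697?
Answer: -208120/587219 ≈ -0.35442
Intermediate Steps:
(299839 - 91719)/(u - 165522) = (299839 - 91719)/(-421697 - 165522) = 208120/(-587219) = 208120*(-1/587219) = -208120/587219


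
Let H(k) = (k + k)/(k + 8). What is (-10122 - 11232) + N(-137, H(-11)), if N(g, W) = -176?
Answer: -21530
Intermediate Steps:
H(k) = 2*k/(8 + k) (H(k) = (2*k)/(8 + k) = 2*k/(8 + k))
(-10122 - 11232) + N(-137, H(-11)) = (-10122 - 11232) - 176 = -21354 - 176 = -21530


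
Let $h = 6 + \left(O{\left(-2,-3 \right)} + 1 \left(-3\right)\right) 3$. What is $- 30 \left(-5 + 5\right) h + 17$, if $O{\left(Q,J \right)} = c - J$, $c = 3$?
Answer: $17$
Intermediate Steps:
$O{\left(Q,J \right)} = 3 - J$
$h = 15$ ($h = 6 + \left(\left(3 - -3\right) + 1 \left(-3\right)\right) 3 = 6 + \left(\left(3 + 3\right) - 3\right) 3 = 6 + \left(6 - 3\right) 3 = 6 + 3 \cdot 3 = 6 + 9 = 15$)
$- 30 \left(-5 + 5\right) h + 17 = - 30 \left(-5 + 5\right) 15 + 17 = - 30 \cdot 0 \cdot 15 + 17 = \left(-30\right) 0 + 17 = 0 + 17 = 17$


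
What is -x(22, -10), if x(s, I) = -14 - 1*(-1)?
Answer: 13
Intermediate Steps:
x(s, I) = -13 (x(s, I) = -14 + 1 = -13)
-x(22, -10) = -1*(-13) = 13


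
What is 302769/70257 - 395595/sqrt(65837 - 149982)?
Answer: 100923/23419 + 79119*I*sqrt(84145)/16829 ≈ 4.3094 + 1363.8*I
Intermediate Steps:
302769/70257 - 395595/sqrt(65837 - 149982) = 302769*(1/70257) - 395595*(-I*sqrt(84145)/84145) = 100923/23419 - 395595*(-I*sqrt(84145)/84145) = 100923/23419 - (-79119)*I*sqrt(84145)/16829 = 100923/23419 + 79119*I*sqrt(84145)/16829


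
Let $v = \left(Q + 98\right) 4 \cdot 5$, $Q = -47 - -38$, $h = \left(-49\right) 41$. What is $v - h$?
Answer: $3789$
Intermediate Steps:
$h = -2009$
$Q = -9$ ($Q = -47 + 38 = -9$)
$v = 1780$ ($v = \left(-9 + 98\right) 4 \cdot 5 = 89 \cdot 20 = 1780$)
$v - h = 1780 - -2009 = 1780 + 2009 = 3789$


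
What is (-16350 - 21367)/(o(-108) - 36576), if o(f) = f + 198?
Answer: 37717/36486 ≈ 1.0337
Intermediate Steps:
o(f) = 198 + f
(-16350 - 21367)/(o(-108) - 36576) = (-16350 - 21367)/((198 - 108) - 36576) = -37717/(90 - 36576) = -37717/(-36486) = -37717*(-1/36486) = 37717/36486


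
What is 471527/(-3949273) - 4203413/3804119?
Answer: -18394170288462/15023504455487 ≈ -1.2244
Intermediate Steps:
471527/(-3949273) - 4203413/3804119 = 471527*(-1/3949273) - 4203413*1/3804119 = -471527/3949273 - 4203413/3804119 = -18394170288462/15023504455487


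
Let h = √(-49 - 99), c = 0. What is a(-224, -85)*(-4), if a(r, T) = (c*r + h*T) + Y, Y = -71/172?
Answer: 71/43 + 680*I*√37 ≈ 1.6512 + 4136.3*I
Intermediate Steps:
Y = -71/172 (Y = -71*1/172 = -71/172 ≈ -0.41279)
h = 2*I*√37 (h = √(-148) = 2*I*√37 ≈ 12.166*I)
a(r, T) = -71/172 + 2*I*T*√37 (a(r, T) = (0*r + (2*I*√37)*T) - 71/172 = (0 + 2*I*T*√37) - 71/172 = 2*I*T*√37 - 71/172 = -71/172 + 2*I*T*√37)
a(-224, -85)*(-4) = (-71/172 + 2*I*(-85)*√37)*(-4) = (-71/172 - 170*I*√37)*(-4) = 71/43 + 680*I*√37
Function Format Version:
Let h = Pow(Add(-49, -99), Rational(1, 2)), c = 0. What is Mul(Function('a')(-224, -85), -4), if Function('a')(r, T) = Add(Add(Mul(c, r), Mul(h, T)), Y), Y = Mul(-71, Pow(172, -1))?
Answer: Add(Rational(71, 43), Mul(680, I, Pow(37, Rational(1, 2)))) ≈ Add(1.6512, Mul(4136.3, I))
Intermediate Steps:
Y = Rational(-71, 172) (Y = Mul(-71, Rational(1, 172)) = Rational(-71, 172) ≈ -0.41279)
h = Mul(2, I, Pow(37, Rational(1, 2))) (h = Pow(-148, Rational(1, 2)) = Mul(2, I, Pow(37, Rational(1, 2))) ≈ Mul(12.166, I))
Function('a')(r, T) = Add(Rational(-71, 172), Mul(2, I, T, Pow(37, Rational(1, 2)))) (Function('a')(r, T) = Add(Add(Mul(0, r), Mul(Mul(2, I, Pow(37, Rational(1, 2))), T)), Rational(-71, 172)) = Add(Add(0, Mul(2, I, T, Pow(37, Rational(1, 2)))), Rational(-71, 172)) = Add(Mul(2, I, T, Pow(37, Rational(1, 2))), Rational(-71, 172)) = Add(Rational(-71, 172), Mul(2, I, T, Pow(37, Rational(1, 2)))))
Mul(Function('a')(-224, -85), -4) = Mul(Add(Rational(-71, 172), Mul(2, I, -85, Pow(37, Rational(1, 2)))), -4) = Mul(Add(Rational(-71, 172), Mul(-170, I, Pow(37, Rational(1, 2)))), -4) = Add(Rational(71, 43), Mul(680, I, Pow(37, Rational(1, 2))))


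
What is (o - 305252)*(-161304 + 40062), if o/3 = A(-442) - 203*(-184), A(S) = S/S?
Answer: 23423105706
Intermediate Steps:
A(S) = 1
o = 112059 (o = 3*(1 - 203*(-184)) = 3*(1 - 1*(-37352)) = 3*(1 + 37352) = 3*37353 = 112059)
(o - 305252)*(-161304 + 40062) = (112059 - 305252)*(-161304 + 40062) = -193193*(-121242) = 23423105706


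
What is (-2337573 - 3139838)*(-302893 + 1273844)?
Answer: -5318297687861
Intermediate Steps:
(-2337573 - 3139838)*(-302893 + 1273844) = -5477411*970951 = -5318297687861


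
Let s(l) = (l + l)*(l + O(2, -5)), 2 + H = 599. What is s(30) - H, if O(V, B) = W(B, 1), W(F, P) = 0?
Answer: 1203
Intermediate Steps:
O(V, B) = 0
H = 597 (H = -2 + 599 = 597)
s(l) = 2*l**2 (s(l) = (l + l)*(l + 0) = (2*l)*l = 2*l**2)
s(30) - H = 2*30**2 - 1*597 = 2*900 - 597 = 1800 - 597 = 1203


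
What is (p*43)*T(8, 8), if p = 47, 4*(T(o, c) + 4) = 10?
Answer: -6063/2 ≈ -3031.5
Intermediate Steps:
T(o, c) = -3/2 (T(o, c) = -4 + (¼)*10 = -4 + 5/2 = -3/2)
(p*43)*T(8, 8) = (47*43)*(-3/2) = 2021*(-3/2) = -6063/2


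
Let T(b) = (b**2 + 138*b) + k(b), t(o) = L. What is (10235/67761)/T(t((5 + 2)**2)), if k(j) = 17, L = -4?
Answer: -10235/35167959 ≈ -0.00029103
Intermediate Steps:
t(o) = -4
T(b) = 17 + b**2 + 138*b (T(b) = (b**2 + 138*b) + 17 = 17 + b**2 + 138*b)
(10235/67761)/T(t((5 + 2)**2)) = (10235/67761)/(17 + (-4)**2 + 138*(-4)) = (10235*(1/67761))/(17 + 16 - 552) = (10235/67761)/(-519) = (10235/67761)*(-1/519) = -10235/35167959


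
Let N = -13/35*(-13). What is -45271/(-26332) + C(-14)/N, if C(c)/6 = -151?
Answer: -827336921/4450108 ≈ -185.91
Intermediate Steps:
C(c) = -906 (C(c) = 6*(-151) = -906)
N = 169/35 (N = -13*1/35*(-13) = -13/35*(-13) = 169/35 ≈ 4.8286)
-45271/(-26332) + C(-14)/N = -45271/(-26332) - 906/169/35 = -45271*(-1/26332) - 906*35/169 = 45271/26332 - 31710/169 = -827336921/4450108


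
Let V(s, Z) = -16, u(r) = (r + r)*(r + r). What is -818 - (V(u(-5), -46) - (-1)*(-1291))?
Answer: 489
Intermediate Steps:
u(r) = 4*r**2 (u(r) = (2*r)*(2*r) = 4*r**2)
-818 - (V(u(-5), -46) - (-1)*(-1291)) = -818 - (-16 - (-1)*(-1291)) = -818 - (-16 - 1*1291) = -818 - (-16 - 1291) = -818 - 1*(-1307) = -818 + 1307 = 489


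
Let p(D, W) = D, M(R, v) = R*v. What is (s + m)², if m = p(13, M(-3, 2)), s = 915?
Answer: 861184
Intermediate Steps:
m = 13
(s + m)² = (915 + 13)² = 928² = 861184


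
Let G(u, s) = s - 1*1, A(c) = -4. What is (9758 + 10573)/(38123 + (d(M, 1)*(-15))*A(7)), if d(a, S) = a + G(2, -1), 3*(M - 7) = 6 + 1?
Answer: 20331/38563 ≈ 0.52722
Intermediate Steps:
G(u, s) = -1 + s (G(u, s) = s - 1 = -1 + s)
M = 28/3 (M = 7 + (6 + 1)/3 = 7 + (1/3)*7 = 7 + 7/3 = 28/3 ≈ 9.3333)
d(a, S) = -2 + a (d(a, S) = a + (-1 - 1) = a - 2 = -2 + a)
(9758 + 10573)/(38123 + (d(M, 1)*(-15))*A(7)) = (9758 + 10573)/(38123 + ((-2 + 28/3)*(-15))*(-4)) = 20331/(38123 + ((22/3)*(-15))*(-4)) = 20331/(38123 - 110*(-4)) = 20331/(38123 + 440) = 20331/38563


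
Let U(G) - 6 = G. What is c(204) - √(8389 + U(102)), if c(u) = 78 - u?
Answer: -126 - √8497 ≈ -218.18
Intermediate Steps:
U(G) = 6 + G
c(204) - √(8389 + U(102)) = (78 - 1*204) - √(8389 + (6 + 102)) = (78 - 204) - √(8389 + 108) = -126 - √8497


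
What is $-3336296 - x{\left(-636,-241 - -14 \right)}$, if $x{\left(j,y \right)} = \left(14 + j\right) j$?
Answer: $-3731888$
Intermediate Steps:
$x{\left(j,y \right)} = j \left(14 + j\right)$
$-3336296 - x{\left(-636,-241 - -14 \right)} = -3336296 - - 636 \left(14 - 636\right) = -3336296 - \left(-636\right) \left(-622\right) = -3336296 - 395592 = -3731888$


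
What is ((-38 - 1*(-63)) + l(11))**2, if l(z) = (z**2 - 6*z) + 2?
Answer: 6724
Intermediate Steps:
l(z) = 2 + z**2 - 6*z
((-38 - 1*(-63)) + l(11))**2 = ((-38 - 1*(-63)) + (2 + 11**2 - 6*11))**2 = ((-38 + 63) + (2 + 121 - 66))**2 = (25 + 57)**2 = 82**2 = 6724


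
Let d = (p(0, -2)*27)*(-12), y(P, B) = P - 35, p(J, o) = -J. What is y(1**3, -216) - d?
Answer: -34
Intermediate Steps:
y(P, B) = -35 + P
d = 0 (d = (-1*0*27)*(-12) = (0*27)*(-12) = 0*(-12) = 0)
y(1**3, -216) - d = (-35 + 1**3) - 1*0 = (-35 + 1) + 0 = -34 + 0 = -34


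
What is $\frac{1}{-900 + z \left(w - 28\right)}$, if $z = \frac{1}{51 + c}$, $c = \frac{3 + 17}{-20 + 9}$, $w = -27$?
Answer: $- \frac{541}{487505} \approx -0.0011097$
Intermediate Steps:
$c = - \frac{20}{11}$ ($c = \frac{20}{-11} = 20 \left(- \frac{1}{11}\right) = - \frac{20}{11} \approx -1.8182$)
$z = \frac{11}{541}$ ($z = \frac{1}{51 - \frac{20}{11}} = \frac{1}{\frac{541}{11}} = \frac{11}{541} \approx 0.020333$)
$\frac{1}{-900 + z \left(w - 28\right)} = \frac{1}{-900 + \frac{11 \left(-27 - 28\right)}{541}} = \frac{1}{-900 + \frac{11}{541} \left(-55\right)} = \frac{1}{-900 - \frac{605}{541}} = \frac{1}{- \frac{487505}{541}} = - \frac{541}{487505}$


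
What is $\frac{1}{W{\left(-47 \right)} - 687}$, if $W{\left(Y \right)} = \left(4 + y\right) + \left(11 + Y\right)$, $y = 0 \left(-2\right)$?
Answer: $- \frac{1}{719} \approx -0.0013908$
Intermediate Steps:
$y = 0$
$W{\left(Y \right)} = 15 + Y$ ($W{\left(Y \right)} = \left(4 + 0\right) + \left(11 + Y\right) = 4 + \left(11 + Y\right) = 15 + Y$)
$\frac{1}{W{\left(-47 \right)} - 687} = \frac{1}{\left(15 - 47\right) - 687} = \frac{1}{-32 - 687} = \frac{1}{-719} = - \frac{1}{719}$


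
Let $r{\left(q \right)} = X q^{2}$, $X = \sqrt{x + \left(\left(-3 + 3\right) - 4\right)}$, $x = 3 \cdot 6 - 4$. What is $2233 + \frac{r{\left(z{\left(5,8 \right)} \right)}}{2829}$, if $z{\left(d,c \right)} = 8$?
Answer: $2233 + \frac{64 \sqrt{10}}{2829} \approx 2233.1$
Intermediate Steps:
$x = 14$ ($x = 18 - 4 = 14$)
$X = \sqrt{10}$ ($X = \sqrt{14 + \left(\left(-3 + 3\right) - 4\right)} = \sqrt{14 + \left(0 - 4\right)} = \sqrt{14 - 4} = \sqrt{10} \approx 3.1623$)
$r{\left(q \right)} = \sqrt{10} q^{2}$
$2233 + \frac{r{\left(z{\left(5,8 \right)} \right)}}{2829} = 2233 + \frac{\sqrt{10} \cdot 8^{2}}{2829} = 2233 + \sqrt{10} \cdot 64 \cdot \frac{1}{2829} = 2233 + 64 \sqrt{10} \cdot \frac{1}{2829} = 2233 + \frac{64 \sqrt{10}}{2829}$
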